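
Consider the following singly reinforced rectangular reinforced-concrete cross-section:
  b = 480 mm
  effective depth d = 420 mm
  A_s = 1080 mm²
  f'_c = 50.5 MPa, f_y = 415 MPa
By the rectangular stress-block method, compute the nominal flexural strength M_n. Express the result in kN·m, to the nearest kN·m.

M_n ≈ 183 kN·m

T = A_s f_y = 1080 × 415 = 448200 N = 448.2 kN.
From C = T: a = T/(0.85 f'_c b) = 448200/(0.85 × 50.5 × 480) = 21.75 mm.
M_n = T(d − a/2) = 448.2 kN × (420 − 10.875) mm = 183.37 kN·m.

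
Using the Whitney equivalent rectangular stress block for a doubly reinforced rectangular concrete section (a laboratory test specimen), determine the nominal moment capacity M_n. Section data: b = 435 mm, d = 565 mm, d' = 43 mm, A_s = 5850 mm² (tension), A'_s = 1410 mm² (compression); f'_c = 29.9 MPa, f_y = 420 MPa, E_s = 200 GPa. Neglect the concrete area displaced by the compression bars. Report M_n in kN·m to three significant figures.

Assume both tension and compression steel yield.
Net tension couple steel: A_s − A'_s = 4440 mm².
a = (A_s − A'_s) f_y / (0.85 f'_c b) = 1864800/(0.85 × 29.9 × 435) = 168.68 mm.
c = a/β₁ = 168.68/0.836 = 201.77 mm; ε'_s = 0.003(c − d')/c = 0.0024 ≥ f_y/E_s = 0.0021, so compression steel does yield.
M_n = (A_s − A'_s) f_y (d − a/2) + A'_s f_y (d − d') = [1864800 × (565 − 84.34) + 592200 × (565 − 43)] × 10⁻⁶ = 896.33 + 309.13 = 1205.46 kN·m.

M_n ≈ 1210 kN·m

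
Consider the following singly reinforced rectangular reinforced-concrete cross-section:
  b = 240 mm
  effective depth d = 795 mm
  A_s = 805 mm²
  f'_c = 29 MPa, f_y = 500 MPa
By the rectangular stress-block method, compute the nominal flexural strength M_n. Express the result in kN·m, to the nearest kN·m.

M_n ≈ 306 kN·m

T = A_s f_y = 805 × 500 = 402500 N = 402.5 kN.
From C = T: a = T/(0.85 f'_c b) = 402500/(0.85 × 29 × 240) = 68.04 mm.
M_n = T(d − a/2) = 402.5 kN × (795 − 34.02) mm = 306.29 kN·m.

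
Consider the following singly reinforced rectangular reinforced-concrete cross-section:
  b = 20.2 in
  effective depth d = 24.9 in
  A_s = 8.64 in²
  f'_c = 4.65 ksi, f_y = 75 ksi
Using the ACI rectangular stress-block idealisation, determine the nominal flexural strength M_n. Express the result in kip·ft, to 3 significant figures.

M_n ≈ 1130 kip·ft

T = A_s f_y = 8.64 × 75 = 648 kips.
a = T/(0.85 f'_c b) = 648/(0.85 × 4.65 × 20.2) = 8.116 in.
M_n = T(d − a/2) = 648 × (24.9 − 4.058) = 13505.6 kip·in = 13505.6/12 = 1125.47 kip·ft.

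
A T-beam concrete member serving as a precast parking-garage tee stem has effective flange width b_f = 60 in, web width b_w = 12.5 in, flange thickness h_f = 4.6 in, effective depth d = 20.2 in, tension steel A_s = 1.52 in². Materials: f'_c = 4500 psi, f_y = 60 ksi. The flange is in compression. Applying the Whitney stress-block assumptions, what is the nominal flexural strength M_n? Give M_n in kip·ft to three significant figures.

Tension: T = A_s f_y = 1.52 × 60 = 91.2 kips.
Try a within the flange: a = T/(0.85 f'_c b_f) = 91.2/(0.85 × 4.5 × 60) = 0.397 in.
Since a = 0.397 ≤ h_f = 4.6 in, the stress block lies entirely in the flange; analyse as a rectangular beam of width b_f.
M_n = T(d − a/2) = 91.2 × (20.2 − 0.1985) = 1824.1 kip·in.
M_n = 1824.1/12 = 152.01 kip·ft.

M_n ≈ 152 kip·ft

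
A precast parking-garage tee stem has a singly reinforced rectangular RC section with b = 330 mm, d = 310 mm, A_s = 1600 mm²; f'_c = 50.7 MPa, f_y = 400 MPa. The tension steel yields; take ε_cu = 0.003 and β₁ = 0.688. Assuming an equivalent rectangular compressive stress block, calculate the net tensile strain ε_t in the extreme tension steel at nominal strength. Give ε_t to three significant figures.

ε_t ≈ 0.0112

a = A_s f_y/(0.85 f'_c b) = 45.00 mm.
β₁ = 0.688, so c = a/β₁ = 45.00/0.688 = 65.41 mm.
From the linear strain diagram with ε_cu = 0.003: ε_t = 0.003 (d − c)/c = 0.003 × (310 − 65.41)/65.41 = 0.0112.
Since ε_t ≥ 0.005, the section is tension-controlled.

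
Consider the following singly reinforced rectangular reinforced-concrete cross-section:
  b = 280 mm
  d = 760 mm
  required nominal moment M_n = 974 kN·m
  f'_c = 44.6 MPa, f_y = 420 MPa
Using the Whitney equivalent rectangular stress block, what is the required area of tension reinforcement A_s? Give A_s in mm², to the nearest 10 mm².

A_s ≈ 3340 mm²

With M_n = 0.85 f'_c a b (d − a/2), solve the quadratic for a:
a = d − √(d² − 2M_n/(0.85 f'_c b)) = 760 − √(760² − 2 × 974×10⁶/(0.85 × 44.6 × 280)) = 132.24 mm.
A_s = 0.85 f'_c a b / f_y = 0.85 × 44.6 × 132.24 × 280 / 420 = 3342.1 mm².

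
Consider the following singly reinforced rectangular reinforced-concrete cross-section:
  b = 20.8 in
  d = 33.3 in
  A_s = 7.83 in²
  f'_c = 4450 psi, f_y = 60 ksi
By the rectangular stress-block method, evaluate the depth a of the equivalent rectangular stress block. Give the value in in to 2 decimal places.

T = A_s f_y = 7.83 × 60 = 469.8 kips.
a = T/(0.85 f'_c b) = 469.8/(0.85 × 4.45 × 20.8) = 5.97 in.

a ≈ 5.97 in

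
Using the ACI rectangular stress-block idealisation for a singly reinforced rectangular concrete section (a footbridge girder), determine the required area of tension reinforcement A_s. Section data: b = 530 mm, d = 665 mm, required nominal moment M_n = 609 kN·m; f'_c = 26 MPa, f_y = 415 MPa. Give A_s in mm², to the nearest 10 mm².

A_s ≈ 2350 mm²

With M_n = 0.85 f'_c a b (d − a/2), solve the quadratic for a:
a = d − √(d² − 2M_n/(0.85 f'_c b)) = 665 − √(665² − 2 × 609×10⁶/(0.85 × 26 × 530)) = 83.42 mm.
A_s = 0.85 f'_c a b / f_y = 0.85 × 26 × 83.42 × 530 / 415 = 2354.5 mm².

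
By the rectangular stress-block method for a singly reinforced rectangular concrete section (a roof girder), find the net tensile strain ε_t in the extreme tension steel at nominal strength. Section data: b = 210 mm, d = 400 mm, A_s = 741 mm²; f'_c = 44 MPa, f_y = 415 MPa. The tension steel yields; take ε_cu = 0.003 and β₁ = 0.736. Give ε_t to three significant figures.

ε_t ≈ 0.0196

a = A_s f_y/(0.85 f'_c b) = 39.15 mm.
β₁ = 0.736, so c = a/β₁ = 39.15/0.736 = 53.19 mm.
From the linear strain diagram with ε_cu = 0.003: ε_t = 0.003 (d − c)/c = 0.003 × (400 − 53.19)/53.19 = 0.0196.
Since ε_t ≥ 0.005, the section is tension-controlled.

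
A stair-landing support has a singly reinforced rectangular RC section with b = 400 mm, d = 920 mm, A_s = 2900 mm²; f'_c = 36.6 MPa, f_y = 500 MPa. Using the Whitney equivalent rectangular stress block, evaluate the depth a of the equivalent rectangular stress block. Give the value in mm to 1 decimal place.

a ≈ 116.5 mm

T = A_s f_y = 2900 × 500 = 1450000 N = 1450 kN.
Setting C = 0.85 f'_c a b equal to T: a = 1450000/(0.85 × 36.6 × 400) = 116.5 mm.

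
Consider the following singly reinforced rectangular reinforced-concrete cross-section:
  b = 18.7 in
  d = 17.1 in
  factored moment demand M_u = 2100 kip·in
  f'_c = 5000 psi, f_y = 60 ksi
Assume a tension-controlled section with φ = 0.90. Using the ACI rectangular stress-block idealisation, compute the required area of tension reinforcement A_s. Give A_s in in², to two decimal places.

M_n = M_u/φ = 2100/0.90 = 2333.33 kip·in.
From M_n = 0.85 f'_c a b (d − a/2):
a = d − √(d² − 2M_n/(0.85 f'_c b)) = 17.1 − √(17.1² − 2 × 2333.33/(0.85 × 5 × 18.7)) = 1.813 in.
A_s = 0.85 f'_c a b / f_y = 0.85 × 5 × 1.813 × 18.7 / 60 = 2.401 in².

A_s ≈ 2.40 in²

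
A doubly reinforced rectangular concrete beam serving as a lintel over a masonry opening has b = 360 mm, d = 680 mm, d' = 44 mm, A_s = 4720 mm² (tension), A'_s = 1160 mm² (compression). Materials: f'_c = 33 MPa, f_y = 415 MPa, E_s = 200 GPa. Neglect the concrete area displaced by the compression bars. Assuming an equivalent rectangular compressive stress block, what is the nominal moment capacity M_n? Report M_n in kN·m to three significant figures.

Assume both tension and compression steel yield.
Net tension couple steel: A_s − A'_s = 3560 mm².
a = (A_s − A'_s) f_y / (0.85 f'_c b) = 1477400/(0.85 × 33 × 360) = 146.31 mm.
c = a/β₁ = 146.31/0.814 = 179.74 mm; ε'_s = 0.003(c − d')/c = 0.0023 ≥ f_y/E_s = 0.0021, so compression steel does yield.
M_n = (A_s − A'_s) f_y (d − a/2) + A'_s f_y (d − d') = [1477400 × (680 − 73.155) + 481400 × (680 − 44)] × 10⁻⁶ = 896.55 + 306.17 = 1202.72 kN·m.

M_n ≈ 1200 kN·m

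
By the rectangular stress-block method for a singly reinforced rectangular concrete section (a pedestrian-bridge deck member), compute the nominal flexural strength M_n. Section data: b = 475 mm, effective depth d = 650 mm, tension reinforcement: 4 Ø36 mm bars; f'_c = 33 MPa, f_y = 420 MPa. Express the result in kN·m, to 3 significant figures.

M_n ≈ 1000 kN·m

A_s = 4 × 1018 = 4072 mm².
T = A_s f_y = 4072 × 420 = 1710240 N = 1710.24 kN.
From C = T: a = T/(0.85 f'_c b) = 1710240/(0.85 × 33 × 475) = 128.36 mm.
M_n = T(d − a/2) = 1710.24 kN × (650 − 64.18) mm = 1001.89 kN·m.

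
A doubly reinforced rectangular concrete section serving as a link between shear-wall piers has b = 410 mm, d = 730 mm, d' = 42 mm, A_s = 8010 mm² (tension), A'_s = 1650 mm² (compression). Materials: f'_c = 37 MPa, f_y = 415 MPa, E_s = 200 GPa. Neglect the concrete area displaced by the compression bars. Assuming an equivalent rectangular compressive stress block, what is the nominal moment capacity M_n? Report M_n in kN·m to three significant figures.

M_n ≈ 2130 kN·m

Assume both tension and compression steel yield.
Net tension couple steel: A_s − A'_s = 6360 mm².
a = (A_s − A'_s) f_y / (0.85 f'_c b) = 2639400/(0.85 × 37 × 410) = 204.69 mm.
c = a/β₁ = 204.69/0.786 = 260.42 mm; ε'_s = 0.003(c − d')/c = 0.0025 ≥ f_y/E_s = 0.0021, so compression steel does yield.
M_n = (A_s − A'_s) f_y (d − a/2) + A'_s f_y (d − d') = [2639400 × (730 − 102.345) + 684750 × (730 − 42)] × 10⁻⁶ = 1656.63 + 471.11 = 2127.74 kN·m.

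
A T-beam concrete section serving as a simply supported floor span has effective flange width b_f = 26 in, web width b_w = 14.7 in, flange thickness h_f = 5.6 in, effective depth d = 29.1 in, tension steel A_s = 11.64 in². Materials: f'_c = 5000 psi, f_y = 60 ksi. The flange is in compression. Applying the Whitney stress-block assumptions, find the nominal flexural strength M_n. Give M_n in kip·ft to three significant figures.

M_n ≈ 1510 kip·ft

Tension: T = A_s f_y = 11.64 × 60 = 698.4 kips.
Try a within the flange: a = T/(0.85 f'_c b_f) = 698.4/(0.85 × 5 × 26) = 6.320 in.
a = 6.320 > h_f = 5.6 in: the block extends into the web. Split into flange-overhang and web parts.
C_f = 0.85 f'_c (b_f − b_w) h_f = 0.85 × 5 × (26 − 14.7) × 5.6 = 268.9 kips.
Remaining web compression depth: a_w = (T − C_f)/(0.85 f'_c b_w) = (698.4 − 268.9)/(0.85 × 5 × 14.7) = 6.875 in.
M_n = C_f(d − h_f/2) + (T − C_f)(d − a_w/2) = 268.9 × (29.1 − 2.8) + 429.5 × (29.1 − 3.4375) = 7072.1 + 11022.0 = 18094.1 kip·in.
M_n = 18094.1/12 = 1507.84 kip·ft.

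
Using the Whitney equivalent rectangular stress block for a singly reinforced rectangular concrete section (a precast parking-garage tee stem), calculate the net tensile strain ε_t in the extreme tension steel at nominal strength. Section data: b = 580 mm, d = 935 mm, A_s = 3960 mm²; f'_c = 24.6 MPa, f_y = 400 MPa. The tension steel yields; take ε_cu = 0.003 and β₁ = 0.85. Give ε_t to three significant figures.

a = A_s f_y/(0.85 f'_c b) = 130.61 mm.
β₁ = 0.85, so c = a/β₁ = 130.61/0.85 = 153.66 mm.
From the linear strain diagram with ε_cu = 0.003: ε_t = 0.003 (d − c)/c = 0.003 × (935 − 153.66)/153.66 = 0.0153.
Since ε_t ≥ 0.005, the section is tension-controlled.

ε_t ≈ 0.0153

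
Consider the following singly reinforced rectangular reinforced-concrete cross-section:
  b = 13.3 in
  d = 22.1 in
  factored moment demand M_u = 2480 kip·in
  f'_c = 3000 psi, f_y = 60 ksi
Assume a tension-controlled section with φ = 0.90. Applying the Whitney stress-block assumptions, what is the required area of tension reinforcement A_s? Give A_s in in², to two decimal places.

A_s ≈ 2.29 in²

M_n = M_u/φ = 2480/0.90 = 2755.56 kip·in.
From M_n = 0.85 f'_c a b (d − a/2):
a = d − √(d² − 2M_n/(0.85 f'_c b)) = 22.1 − √(22.1² − 2 × 2755.56/(0.85 × 3 × 13.3)) = 4.047 in.
A_s = 0.85 f'_c a b / f_y = 0.85 × 3 × 4.047 × 13.3 / 60 = 2.288 in².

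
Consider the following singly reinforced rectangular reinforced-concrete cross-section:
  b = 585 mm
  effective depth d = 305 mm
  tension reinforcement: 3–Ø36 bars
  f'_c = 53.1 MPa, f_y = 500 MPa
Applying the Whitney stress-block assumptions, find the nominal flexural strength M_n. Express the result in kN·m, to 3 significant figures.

A_s = 3 × 1018 = 3054 mm².
T = A_s f_y = 3054 × 500 = 1527000 N = 1527 kN.
From C = T: a = T/(0.85 f'_c b) = 1527000/(0.85 × 53.1 × 585) = 57.83 mm.
M_n = T(d − a/2) = 1527 kN × (305 − 28.915) mm = 421.58 kN·m.

M_n ≈ 422 kN·m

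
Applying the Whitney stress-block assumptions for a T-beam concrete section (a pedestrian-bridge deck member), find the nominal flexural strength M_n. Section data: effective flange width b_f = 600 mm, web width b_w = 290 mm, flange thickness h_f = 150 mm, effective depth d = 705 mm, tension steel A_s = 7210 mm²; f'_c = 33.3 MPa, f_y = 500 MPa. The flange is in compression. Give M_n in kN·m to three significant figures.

M_n ≈ 2120 kN·m

Tension: T = A_s f_y = 7210 × 500 = 3605000 N.
Try a within the flange: a = T/(0.85 f'_c b_f) = 3605000/(0.85 × 33.3 × 600) = 212.27 mm.
a = 212.27 > h_f = 150 mm: the block extends into the web. Split into flange-overhang and web parts.
C_f = 0.85 f'_c (b_f − b_w) h_f = 0.85 × 33.3 × (600 − 290) × 150 = 1316183 N.
Remaining web compression depth: a_w = (T − C_f)/(0.85 f'_c b_w) = (3605000 − 1316183)/(0.85 × 33.3 × 290) = 278.84 mm.
M_n = C_f(d − h_f/2) + (T − C_f)(d − a_w/2) = 1316183 × (705 − 75) + 2288817 × (705 − 139.42) = 829.20 + 1294.51 = 2123.71 × 10⁶ N·mm.
M_n = 2123.71 kN·m.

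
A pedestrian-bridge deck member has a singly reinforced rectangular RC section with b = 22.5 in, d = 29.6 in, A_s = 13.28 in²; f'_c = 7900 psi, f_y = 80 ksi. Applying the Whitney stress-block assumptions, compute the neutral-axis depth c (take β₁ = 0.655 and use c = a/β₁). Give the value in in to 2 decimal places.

T = A_s f_y = 13.28 × 80 = 1062.4 kips.
a = T/(0.85 f'_c b) = 1062.4/(0.85 × 7.9 × 22.5) = 7.0317 in.
With β₁ = 0.655, c = a/β₁ = 7.0317/0.655 = 10.74 in.

c ≈ 10.74 in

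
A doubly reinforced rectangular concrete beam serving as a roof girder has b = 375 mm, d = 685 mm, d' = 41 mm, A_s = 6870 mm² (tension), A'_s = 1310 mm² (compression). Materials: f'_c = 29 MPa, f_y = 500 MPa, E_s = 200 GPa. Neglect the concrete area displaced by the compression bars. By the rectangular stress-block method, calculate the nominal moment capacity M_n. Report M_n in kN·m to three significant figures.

M_n ≈ 1910 kN·m

Assume both tension and compression steel yield.
Net tension couple steel: A_s − A'_s = 5560 mm².
a = (A_s − A'_s) f_y / (0.85 f'_c b) = 2780000/(0.85 × 29 × 375) = 300.74 mm.
c = a/β₁ = 300.74/0.843 = 356.75 mm; ε'_s = 0.003(c − d')/c = 0.0027 ≥ f_y/E_s = 0.0025, so compression steel does yield.
M_n = (A_s − A'_s) f_y (d − a/2) + A'_s f_y (d − d') = [2780000 × (685 − 150.37) + 655000 × (685 − 41)] × 10⁻⁶ = 1486.27 + 421.82 = 1908.09 kN·m.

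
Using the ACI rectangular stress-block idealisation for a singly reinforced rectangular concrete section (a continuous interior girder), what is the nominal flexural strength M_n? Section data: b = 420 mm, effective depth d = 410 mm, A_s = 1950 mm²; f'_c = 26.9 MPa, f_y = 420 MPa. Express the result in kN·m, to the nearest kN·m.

T = A_s f_y = 1950 × 420 = 819000 N = 819 kN.
From C = T: a = T/(0.85 f'_c b) = 819000/(0.85 × 26.9 × 420) = 85.28 mm.
M_n = T(d − a/2) = 819 kN × (410 − 42.64) mm = 300.87 kN·m.

M_n ≈ 301 kN·m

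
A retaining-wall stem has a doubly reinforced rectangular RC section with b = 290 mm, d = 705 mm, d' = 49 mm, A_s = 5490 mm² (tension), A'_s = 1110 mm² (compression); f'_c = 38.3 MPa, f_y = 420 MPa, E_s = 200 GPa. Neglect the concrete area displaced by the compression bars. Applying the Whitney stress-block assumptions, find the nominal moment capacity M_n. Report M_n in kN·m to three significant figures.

M_n ≈ 1420 kN·m

Assume both tension and compression steel yield.
Net tension couple steel: A_s − A'_s = 4380 mm².
a = (A_s − A'_s) f_y / (0.85 f'_c b) = 1839600/(0.85 × 38.3 × 290) = 194.85 mm.
c = a/β₁ = 194.85/0.776 = 251.10 mm; ε'_s = 0.003(c − d')/c = 0.0024 ≥ f_y/E_s = 0.0021, so compression steel does yield.
M_n = (A_s − A'_s) f_y (d − a/2) + A'_s f_y (d − d') = [1839600 × (705 − 97.425) + 466200 × (705 − 49)] × 10⁻⁶ = 1117.69 + 305.83 = 1423.52 kN·m.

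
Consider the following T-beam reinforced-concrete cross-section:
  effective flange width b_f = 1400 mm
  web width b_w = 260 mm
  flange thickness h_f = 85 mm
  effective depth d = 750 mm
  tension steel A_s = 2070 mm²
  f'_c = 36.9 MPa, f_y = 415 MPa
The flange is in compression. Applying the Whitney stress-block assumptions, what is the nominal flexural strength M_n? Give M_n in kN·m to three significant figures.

M_n ≈ 636 kN·m

Tension: T = A_s f_y = 2070 × 415 = 859050 N.
Try a within the flange: a = T/(0.85 f'_c b_f) = 859050/(0.85 × 36.9 × 1400) = 19.56 mm.
Since a = 19.56 ≤ h_f = 85 mm, the stress block lies entirely in the flange; analyse as a rectangular beam of width b_f.
M_n = T(d − a/2) = 859050 × (750 − 9.78) = 635.89 × 10⁶ N·mm.
M_n = 635.89 kN·m.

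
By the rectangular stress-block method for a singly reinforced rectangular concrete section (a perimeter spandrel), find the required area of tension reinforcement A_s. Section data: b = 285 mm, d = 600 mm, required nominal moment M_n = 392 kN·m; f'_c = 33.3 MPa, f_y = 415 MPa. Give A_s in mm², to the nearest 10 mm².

A_s ≈ 1700 mm²

With M_n = 0.85 f'_c a b (d − a/2), solve the quadratic for a:
a = d − √(d² − 2M_n/(0.85 f'_c b)) = 600 − √(600² − 2 × 392×10⁶/(0.85 × 33.3 × 285)) = 87.35 mm.
A_s = 0.85 f'_c a b / f_y = 0.85 × 33.3 × 87.35 × 285 / 415 = 1697.9 mm².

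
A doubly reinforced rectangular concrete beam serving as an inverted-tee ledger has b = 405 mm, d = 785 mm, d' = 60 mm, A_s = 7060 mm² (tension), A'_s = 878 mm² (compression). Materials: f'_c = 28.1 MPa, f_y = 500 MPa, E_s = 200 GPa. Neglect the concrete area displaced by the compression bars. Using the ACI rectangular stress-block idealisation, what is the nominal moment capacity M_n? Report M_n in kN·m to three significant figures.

Assume both tension and compression steel yield.
Net tension couple steel: A_s − A'_s = 6182 mm².
a = (A_s − A'_s) f_y / (0.85 f'_c b) = 3091000/(0.85 × 28.1 × 405) = 319.54 mm.
c = a/β₁ = 319.54/0.849 = 376.37 mm; ε'_s = 0.003(c − d')/c = 0.0025 ≥ f_y/E_s = 0.0025, so compression steel does yield.
M_n = (A_s − A'_s) f_y (d − a/2) + A'_s f_y (d − d') = [3091000 × (785 − 159.77) + 439000 × (785 − 60)] × 10⁻⁶ = 1932.59 + 318.28 = 2250.87 kN·m.

M_n ≈ 2250 kN·m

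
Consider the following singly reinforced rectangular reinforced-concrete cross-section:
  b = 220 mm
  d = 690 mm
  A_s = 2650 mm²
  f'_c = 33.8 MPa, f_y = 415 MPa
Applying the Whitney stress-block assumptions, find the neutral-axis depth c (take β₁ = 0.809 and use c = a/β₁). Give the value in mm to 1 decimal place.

T = A_s f_y = 2650 × 415 = 1099750 N = 1099.75 kN.
Setting C = 0.85 f'_c a b equal to T: a = 1099750/(0.85 × 33.8 × 220) = 173.995 mm.
With β₁ = 0.809, c = a/β₁ = 173.995/0.809 = 215.1 mm.

c ≈ 215.1 mm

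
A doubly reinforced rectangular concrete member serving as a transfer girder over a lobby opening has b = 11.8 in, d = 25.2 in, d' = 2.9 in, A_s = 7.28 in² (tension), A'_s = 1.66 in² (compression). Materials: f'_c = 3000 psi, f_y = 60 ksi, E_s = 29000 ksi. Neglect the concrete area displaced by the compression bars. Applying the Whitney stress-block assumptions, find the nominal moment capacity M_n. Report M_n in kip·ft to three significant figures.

Assume both steels yield.
a = (A_s − A'_s) f_y/(0.85 f'_c b) = (7.28 − 1.66) × 60/(0.85 × 3 × 11.8) = 11.206 in.
c = a/β₁ = 11.206/0.85 = 13.184 in; ε'_s = 0.003(c − d')/c = 0.0023 ≥ ε_y = 0.0021, so the compression steel yields.
M_n = (A_s − A'_s) f_y (d − a/2) + A'_s f_y (d − d') = 337.2 × (25.2 − 5.603) + 99.6 × (25.2 − 2.9) = 6608.1 + 2221.1 = 8829.2 kip·in = 8829.2/12 = 735.77 kip·ft.

M_n ≈ 736 kip·ft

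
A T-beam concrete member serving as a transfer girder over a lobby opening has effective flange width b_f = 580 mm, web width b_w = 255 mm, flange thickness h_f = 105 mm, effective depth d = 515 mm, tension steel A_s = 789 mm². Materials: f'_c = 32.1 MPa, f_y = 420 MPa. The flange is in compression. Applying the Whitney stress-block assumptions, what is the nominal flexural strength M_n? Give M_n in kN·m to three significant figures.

Tension: T = A_s f_y = 789 × 420 = 331380 N.
Try a within the flange: a = T/(0.85 f'_c b_f) = 331380/(0.85 × 32.1 × 580) = 20.94 mm.
Since a = 20.94 ≤ h_f = 105 mm, the stress block lies entirely in the flange; analyse as a rectangular beam of width b_f.
M_n = T(d − a/2) = 331380 × (515 − 10.47) = 167.19 × 10⁶ N·mm.
M_n = 167.19 kN·m.

M_n ≈ 167 kN·m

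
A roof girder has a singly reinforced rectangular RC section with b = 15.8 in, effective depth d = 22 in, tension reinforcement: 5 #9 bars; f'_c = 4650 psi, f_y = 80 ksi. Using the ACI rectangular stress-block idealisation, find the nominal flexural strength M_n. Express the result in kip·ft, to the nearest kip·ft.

M_n ≈ 627 kip·ft

A_s = 5 × 1 = 5 in².
T = A_s f_y = 5 × 80 = 400 kips.
a = T/(0.85 f'_c b) = 400/(0.85 × 4.65 × 15.8) = 6.405 in.
M_n = T(d − a/2) = 400 × (22 − 3.2025) = 7519.0 kip·in = 7519.0/12 = 626.58 kip·ft.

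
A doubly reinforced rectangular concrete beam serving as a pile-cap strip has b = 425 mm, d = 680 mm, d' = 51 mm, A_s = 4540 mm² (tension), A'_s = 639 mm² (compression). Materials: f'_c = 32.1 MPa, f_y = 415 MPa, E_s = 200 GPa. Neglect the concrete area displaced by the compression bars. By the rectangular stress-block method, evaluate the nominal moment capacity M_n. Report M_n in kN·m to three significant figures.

M_n ≈ 1150 kN·m

Assume both tension and compression steel yield.
Net tension couple steel: A_s − A'_s = 3901 mm².
a = (A_s − A'_s) f_y / (0.85 f'_c b) = 1618915/(0.85 × 32.1 × 425) = 139.61 mm.
c = a/β₁ = 139.61/0.821 = 170.05 mm; ε'_s = 0.003(c − d')/c = 0.0021 ≥ f_y/E_s = 0.0021, so compression steel does yield.
M_n = (A_s − A'_s) f_y (d − a/2) + A'_s f_y (d − d') = [1618915 × (680 − 69.805) + 265185 × (680 − 51)] × 10⁻⁶ = 987.85 + 166.80 = 1154.65 kN·m.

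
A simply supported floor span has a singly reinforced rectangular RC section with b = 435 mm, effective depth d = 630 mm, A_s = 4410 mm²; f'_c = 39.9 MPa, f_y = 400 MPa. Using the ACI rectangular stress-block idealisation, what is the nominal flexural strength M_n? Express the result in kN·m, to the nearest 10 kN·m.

T = A_s f_y = 4410 × 400 = 1764000 N = 1764 kN.
From C = T: a = T/(0.85 f'_c b) = 1764000/(0.85 × 39.9 × 435) = 119.57 mm.
M_n = T(d − a/2) = 1764 kN × (630 − 59.785) mm = 1005.86 kN·m.

M_n ≈ 1010 kN·m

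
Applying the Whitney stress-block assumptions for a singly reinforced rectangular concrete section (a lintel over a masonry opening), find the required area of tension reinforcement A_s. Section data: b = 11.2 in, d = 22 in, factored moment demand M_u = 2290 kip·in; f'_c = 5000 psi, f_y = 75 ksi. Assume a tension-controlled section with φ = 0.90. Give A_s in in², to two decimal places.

A_s ≈ 1.64 in²

M_n = M_u/φ = 2290/0.90 = 2544.44 kip·in.
From M_n = 0.85 f'_c a b (d − a/2):
a = d − √(d² − 2M_n/(0.85 f'_c b)) = 22 − √(22² − 2 × 2544.44/(0.85 × 5 × 11.2)) = 2.581 in.
A_s = 0.85 f'_c a b / f_y = 0.85 × 5 × 2.581 × 11.2 / 75 = 1.638 in².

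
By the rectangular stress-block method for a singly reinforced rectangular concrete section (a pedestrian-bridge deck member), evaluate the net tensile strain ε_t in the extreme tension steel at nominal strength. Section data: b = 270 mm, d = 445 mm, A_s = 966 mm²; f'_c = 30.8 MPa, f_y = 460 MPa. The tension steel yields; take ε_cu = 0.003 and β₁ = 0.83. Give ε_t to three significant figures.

ε_t ≈ 0.0146

a = A_s f_y/(0.85 f'_c b) = 62.86 mm.
β₁ = 0.83, so c = a/β₁ = 62.86/0.83 = 75.73 mm.
From the linear strain diagram with ε_cu = 0.003: ε_t = 0.003 (d − c)/c = 0.003 × (445 − 75.73)/75.73 = 0.0146.
Since ε_t ≥ 0.005, the section is tension-controlled.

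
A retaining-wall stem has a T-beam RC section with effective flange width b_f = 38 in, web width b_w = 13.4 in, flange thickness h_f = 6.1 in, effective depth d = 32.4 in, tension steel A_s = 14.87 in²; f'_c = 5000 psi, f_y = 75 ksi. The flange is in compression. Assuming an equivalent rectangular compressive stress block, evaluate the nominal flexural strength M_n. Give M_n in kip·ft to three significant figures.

Tension: T = A_s f_y = 14.87 × 75 = 1115.25 kips.
Try a within the flange: a = T/(0.85 f'_c b_f) = 1115.25/(0.85 × 5 × 38) = 6.906 in.
a = 6.906 > h_f = 6.1 in: the block extends into the web. Split into flange-overhang and web parts.
C_f = 0.85 f'_c (b_f − b_w) h_f = 0.85 × 5 × (38 − 13.4) × 6.1 = 637.8 kips.
Remaining web compression depth: a_w = (T − C_f)/(0.85 f'_c b_w) = (1115.25 − 637.8)/(0.85 × 5 × 13.4) = 8.384 in.
M_n = C_f(d − h_f/2) + (T − C_f)(d − a_w/2) = 637.8 × (32.4 − 3.05) + 477.45 × (32.4 − 4.192) = 18719.4 + 13467.9 = 32187.3 kip·in.
M_n = 32187.3/12 = 2682.28 kip·ft.

M_n ≈ 2680 kip·ft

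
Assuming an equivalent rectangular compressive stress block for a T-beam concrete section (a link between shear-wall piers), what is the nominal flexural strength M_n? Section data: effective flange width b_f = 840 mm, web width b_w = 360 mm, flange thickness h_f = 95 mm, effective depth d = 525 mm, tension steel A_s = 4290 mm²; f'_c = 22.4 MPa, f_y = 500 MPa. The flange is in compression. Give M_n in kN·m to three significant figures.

Tension: T = A_s f_y = 4290 × 500 = 2145000 N.
Try a within the flange: a = T/(0.85 f'_c b_f) = 2145000/(0.85 × 22.4 × 840) = 134.12 mm.
a = 134.12 > h_f = 95 mm: the block extends into the web. Split into flange-overhang and web parts.
C_f = 0.85 f'_c (b_f − b_w) h_f = 0.85 × 22.4 × (840 − 360) × 95 = 868224 N.
Remaining web compression depth: a_w = (T − C_f)/(0.85 f'_c b_w) = (2145000 − 868224)/(0.85 × 22.4 × 360) = 186.27 mm.
M_n = C_f(d − h_f/2) + (T − C_f)(d − a_w/2) = 868224 × (525 − 47.5) + 1276776 × (525 − 93.135) = 414.58 + 551.39 = 965.97 × 10⁶ N·mm.
M_n = 965.97 kN·m.

M_n ≈ 966 kN·m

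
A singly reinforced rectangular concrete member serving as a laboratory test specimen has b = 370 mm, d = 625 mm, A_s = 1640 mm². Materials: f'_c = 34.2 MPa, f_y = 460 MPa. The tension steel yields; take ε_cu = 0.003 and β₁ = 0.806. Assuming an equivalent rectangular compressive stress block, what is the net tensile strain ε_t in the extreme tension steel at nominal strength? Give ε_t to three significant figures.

a = A_s f_y/(0.85 f'_c b) = 70.14 mm.
β₁ = 0.806, so c = a/β₁ = 70.14/0.806 = 87.02 mm.
From the linear strain diagram with ε_cu = 0.003: ε_t = 0.003 (d − c)/c = 0.003 × (625 − 87.02)/87.02 = 0.0185.
Since ε_t ≥ 0.005, the section is tension-controlled.

ε_t ≈ 0.0185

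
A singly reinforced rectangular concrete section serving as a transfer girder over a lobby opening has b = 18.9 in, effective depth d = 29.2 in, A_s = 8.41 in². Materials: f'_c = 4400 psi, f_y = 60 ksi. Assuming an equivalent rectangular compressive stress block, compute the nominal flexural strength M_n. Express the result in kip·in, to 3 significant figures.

M_n ≈ 12900 kip·in

T = A_s f_y = 8.41 × 60 = 504.6 kips.
a = T/(0.85 f'_c b) = 504.6/(0.85 × 4.4 × 18.9) = 7.139 in.
M_n = T(d − a/2) = 504.6 × (29.2 − 3.5695) = 12933.2 kip·in.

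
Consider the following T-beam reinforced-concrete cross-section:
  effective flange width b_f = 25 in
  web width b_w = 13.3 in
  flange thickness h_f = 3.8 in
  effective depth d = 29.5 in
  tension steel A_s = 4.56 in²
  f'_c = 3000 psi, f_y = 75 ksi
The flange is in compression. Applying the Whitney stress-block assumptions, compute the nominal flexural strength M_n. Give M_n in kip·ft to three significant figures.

Tension: T = A_s f_y = 4.56 × 75 = 342 kips.
Try a within the flange: a = T/(0.85 f'_c b_f) = 342/(0.85 × 3 × 25) = 5.365 in.
a = 5.365 > h_f = 3.8 in: the block extends into the web. Split into flange-overhang and web parts.
C_f = 0.85 f'_c (b_f − b_w) h_f = 0.85 × 3 × (25 − 13.3) × 3.8 = 113.4 kips.
Remaining web compression depth: a_w = (T − C_f)/(0.85 f'_c b_w) = (342 − 113.4)/(0.85 × 3 × 13.3) = 6.740 in.
M_n = C_f(d − h_f/2) + (T − C_f)(d − a_w/2) = 113.4 × (29.5 − 1.9) + 228.6 × (29.5 − 3.37) = 3129.8 + 5973.3 = 9103.1 kip·in.
M_n = 9103.1/12 = 758.59 kip·ft.

M_n ≈ 759 kip·ft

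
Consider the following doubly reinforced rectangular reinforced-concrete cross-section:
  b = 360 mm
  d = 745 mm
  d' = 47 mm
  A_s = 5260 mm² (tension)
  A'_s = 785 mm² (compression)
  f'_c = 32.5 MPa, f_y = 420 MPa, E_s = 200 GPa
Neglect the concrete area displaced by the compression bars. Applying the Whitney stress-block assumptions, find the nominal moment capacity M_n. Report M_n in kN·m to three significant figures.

M_n ≈ 1450 kN·m

Assume both tension and compression steel yield.
Net tension couple steel: A_s − A'_s = 4475 mm².
a = (A_s − A'_s) f_y / (0.85 f'_c b) = 1879500/(0.85 × 32.5 × 360) = 188.99 mm.
c = a/β₁ = 188.99/0.818 = 231.04 mm; ε'_s = 0.003(c − d')/c = 0.0024 ≥ f_y/E_s = 0.0021, so compression steel does yield.
M_n = (A_s − A'_s) f_y (d − a/2) + A'_s f_y (d − d') = [1879500 × (745 − 94.495) + 329700 × (745 − 47)] × 10⁻⁶ = 1222.62 + 230.13 = 1452.75 kN·m.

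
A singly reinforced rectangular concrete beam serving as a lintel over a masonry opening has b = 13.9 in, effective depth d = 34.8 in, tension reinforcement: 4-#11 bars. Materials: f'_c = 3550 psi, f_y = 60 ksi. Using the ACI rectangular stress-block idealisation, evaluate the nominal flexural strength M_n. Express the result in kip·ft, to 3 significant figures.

A_s = 4 × 1.56 = 6.24 in².
T = A_s f_y = 6.24 × 60 = 374.4 kips.
a = T/(0.85 f'_c b) = 374.4/(0.85 × 3.55 × 13.9) = 8.926 in.
M_n = T(d − a/2) = 374.4 × (34.8 − 4.463) = 11358.2 kip·in = 11358.2/12 = 946.52 kip·ft.

M_n ≈ 947 kip·ft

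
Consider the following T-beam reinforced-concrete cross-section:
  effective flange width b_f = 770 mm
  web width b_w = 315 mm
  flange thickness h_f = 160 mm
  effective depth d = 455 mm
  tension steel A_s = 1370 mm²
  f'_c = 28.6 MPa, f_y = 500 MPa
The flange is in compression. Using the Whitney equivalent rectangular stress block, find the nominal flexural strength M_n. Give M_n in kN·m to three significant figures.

M_n ≈ 299 kN·m

Tension: T = A_s f_y = 1370 × 500 = 685000 N.
Try a within the flange: a = T/(0.85 f'_c b_f) = 685000/(0.85 × 28.6 × 770) = 36.59 mm.
Since a = 36.59 ≤ h_f = 160 mm, the stress block lies entirely in the flange; analyse as a rectangular beam of width b_f.
M_n = T(d − a/2) = 685000 × (455 − 18.295) = 299.14 × 10⁶ N·mm.
M_n = 299.14 kN·m.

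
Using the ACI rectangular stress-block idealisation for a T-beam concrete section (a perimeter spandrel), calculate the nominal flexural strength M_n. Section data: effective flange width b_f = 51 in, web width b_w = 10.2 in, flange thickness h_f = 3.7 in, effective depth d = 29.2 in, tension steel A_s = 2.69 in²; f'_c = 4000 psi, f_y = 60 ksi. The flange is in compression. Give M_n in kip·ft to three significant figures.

M_n ≈ 386 kip·ft

Tension: T = A_s f_y = 2.69 × 60 = 161.4 kips.
Try a within the flange: a = T/(0.85 f'_c b_f) = 161.4/(0.85 × 4 × 51) = 0.931 in.
Since a = 0.931 ≤ h_f = 3.7 in, the stress block lies entirely in the flange; analyse as a rectangular beam of width b_f.
M_n = T(d − a/2) = 161.4 × (29.2 − 0.4655) = 4637.7 kip·in.
M_n = 4637.7/12 = 386.48 kip·ft.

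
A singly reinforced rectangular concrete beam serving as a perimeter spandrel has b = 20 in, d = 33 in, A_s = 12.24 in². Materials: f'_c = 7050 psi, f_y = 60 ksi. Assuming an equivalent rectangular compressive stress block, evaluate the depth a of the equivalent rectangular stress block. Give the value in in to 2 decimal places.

T = A_s f_y = 12.24 × 60 = 734.4 kips.
a = T/(0.85 f'_c b) = 734.4/(0.85 × 7.05 × 20) = 6.13 in.

a ≈ 6.13 in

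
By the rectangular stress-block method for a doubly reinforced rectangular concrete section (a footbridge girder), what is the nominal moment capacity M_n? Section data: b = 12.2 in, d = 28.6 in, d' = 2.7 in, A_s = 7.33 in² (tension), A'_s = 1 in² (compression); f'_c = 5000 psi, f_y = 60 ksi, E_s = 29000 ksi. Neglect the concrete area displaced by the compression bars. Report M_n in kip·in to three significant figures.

Assume both steels yield.
a = (A_s − A'_s) f_y/(0.85 f'_c b) = (7.33 − 1) × 60/(0.85 × 5 × 12.2) = 7.325 in.
c = a/β₁ = 7.325/0.8 = 9.156 in; ε'_s = 0.003(c − d')/c = 0.0021 ≥ ε_y = 0.0021, so the compression steel yields.
M_n = (A_s − A'_s) f_y (d − a/2) + A'_s f_y (d − d') = 379.8 × (28.6 − 3.6625) + 60 × (28.6 − 2.7) = 9471.3 + 1554.0 = 11025.3 kip·in.

M_n ≈ 11000 kip·in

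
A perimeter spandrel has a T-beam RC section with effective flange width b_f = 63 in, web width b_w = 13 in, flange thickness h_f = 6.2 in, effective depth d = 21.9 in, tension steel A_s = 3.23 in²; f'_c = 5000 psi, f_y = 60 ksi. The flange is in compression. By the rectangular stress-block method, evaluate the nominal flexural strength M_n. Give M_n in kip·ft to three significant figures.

Tension: T = A_s f_y = 3.23 × 60 = 193.8 kips.
Try a within the flange: a = T/(0.85 f'_c b_f) = 193.8/(0.85 × 5 × 63) = 0.724 in.
Since a = 0.724 ≤ h_f = 6.2 in, the stress block lies entirely in the flange; analyse as a rectangular beam of width b_f.
M_n = T(d − a/2) = 193.8 × (21.9 − 0.362) = 4174.1 kip·in.
M_n = 4174.1/12 = 347.84 kip·ft.

M_n ≈ 348 kip·ft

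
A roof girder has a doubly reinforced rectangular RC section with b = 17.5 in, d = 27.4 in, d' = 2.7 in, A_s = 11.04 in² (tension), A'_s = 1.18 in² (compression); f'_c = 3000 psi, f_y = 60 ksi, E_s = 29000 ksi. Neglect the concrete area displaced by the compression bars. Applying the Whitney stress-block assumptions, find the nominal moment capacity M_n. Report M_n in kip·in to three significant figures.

Assume both steels yield.
a = (A_s − A'_s) f_y/(0.85 f'_c b) = (11.04 − 1.18) × 60/(0.85 × 3 × 17.5) = 13.257 in.
c = a/β₁ = 13.257/0.85 = 15.596 in; ε'_s = 0.003(c − d')/c = 0.0025 ≥ ε_y = 0.0021, so the compression steel yields.
M_n = (A_s − A'_s) f_y (d − a/2) + A'_s f_y (d − d') = 591.6 × (27.4 − 6.6285) + 70.8 × (27.4 − 2.7) = 12288.4 + 1748.8 = 14037.2 kip·in.

M_n ≈ 14000 kip·in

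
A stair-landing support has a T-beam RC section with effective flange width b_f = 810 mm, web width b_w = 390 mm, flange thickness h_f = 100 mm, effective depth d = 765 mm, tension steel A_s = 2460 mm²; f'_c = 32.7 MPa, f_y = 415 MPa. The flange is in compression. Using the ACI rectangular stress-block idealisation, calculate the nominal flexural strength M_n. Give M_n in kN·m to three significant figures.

M_n ≈ 758 kN·m

Tension: T = A_s f_y = 2460 × 415 = 1020900 N.
Try a within the flange: a = T/(0.85 f'_c b_f) = 1020900/(0.85 × 32.7 × 810) = 45.35 mm.
Since a = 45.35 ≤ h_f = 100 mm, the stress block lies entirely in the flange; analyse as a rectangular beam of width b_f.
M_n = T(d − a/2) = 1020900 × (765 − 22.675) = 757.84 × 10⁶ N·mm.
M_n = 757.84 kN·m.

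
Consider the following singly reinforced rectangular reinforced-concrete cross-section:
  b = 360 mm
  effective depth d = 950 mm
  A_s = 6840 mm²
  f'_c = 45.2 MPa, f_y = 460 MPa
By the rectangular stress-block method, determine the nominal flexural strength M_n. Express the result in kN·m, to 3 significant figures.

T = A_s f_y = 6840 × 460 = 3146400 N = 3146.4 kN.
From C = T: a = T/(0.85 f'_c b) = 3146400/(0.85 × 45.2 × 360) = 227.49 mm.
M_n = T(d − a/2) = 3146.4 kN × (950 − 113.745) mm = 2631.19 kN·m.

M_n ≈ 2630 kN·m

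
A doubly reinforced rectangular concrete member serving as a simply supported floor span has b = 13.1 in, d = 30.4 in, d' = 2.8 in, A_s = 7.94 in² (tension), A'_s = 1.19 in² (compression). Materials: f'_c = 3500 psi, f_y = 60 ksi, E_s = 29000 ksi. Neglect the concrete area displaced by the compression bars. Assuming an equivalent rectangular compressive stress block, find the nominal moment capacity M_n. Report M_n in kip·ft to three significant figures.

M_n ≈ 1010 kip·ft

Assume both steels yield.
a = (A_s − A'_s) f_y/(0.85 f'_c b) = (7.94 − 1.19) × 60/(0.85 × 3.5 × 13.1) = 10.392 in.
c = a/β₁ = 10.392/0.85 = 12.226 in; ε'_s = 0.003(c − d')/c = 0.0023 ≥ ε_y = 0.0021, so the compression steel yields.
M_n = (A_s − A'_s) f_y (d − a/2) + A'_s f_y (d − d') = 405 × (30.4 − 5.196) + 71.4 × (30.4 − 2.8) = 10207.6 + 1970.6 = 12178.2 kip·in = 12178.2/12 = 1014.85 kip·ft.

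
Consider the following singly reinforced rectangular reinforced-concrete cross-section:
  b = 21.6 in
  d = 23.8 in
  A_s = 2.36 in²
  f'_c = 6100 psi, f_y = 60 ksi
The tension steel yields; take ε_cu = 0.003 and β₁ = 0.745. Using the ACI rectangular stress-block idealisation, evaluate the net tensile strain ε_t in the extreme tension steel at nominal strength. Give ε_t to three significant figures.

a = A_s f_y/(0.85 f'_c b) = 1.264 in.
β₁ = 0.745, so c = a/β₁ = 1.264/0.745 = 1.697 in.
From the linear strain diagram with ε_cu = 0.003: ε_t = 0.003 (d − c)/c = 0.003 × (23.8 − 1.697)/1.697 = 0.0391.
Since ε_t ≥ 0.005, the section is tension-controlled.

ε_t ≈ 0.0391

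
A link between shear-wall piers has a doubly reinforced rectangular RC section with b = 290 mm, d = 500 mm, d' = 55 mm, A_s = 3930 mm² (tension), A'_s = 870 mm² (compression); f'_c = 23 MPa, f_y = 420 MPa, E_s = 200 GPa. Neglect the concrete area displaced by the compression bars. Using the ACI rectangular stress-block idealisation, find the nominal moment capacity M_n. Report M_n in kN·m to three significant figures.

Assume both tension and compression steel yield.
Net tension couple steel: A_s − A'_s = 3060 mm².
a = (A_s − A'_s) f_y / (0.85 f'_c b) = 1285200/(0.85 × 23 × 290) = 226.69 mm.
c = a/β₁ = 226.69/0.85 = 266.69 mm; ε'_s = 0.003(c − d')/c = 0.0024 ≥ f_y/E_s = 0.0021, so compression steel does yield.
M_n = (A_s − A'_s) f_y (d − a/2) + A'_s f_y (d − d') = [1285200 × (500 − 113.345) + 365400 × (500 − 55)] × 10⁻⁶ = 496.93 + 162.60 = 659.53 kN·m.

M_n ≈ 660 kN·m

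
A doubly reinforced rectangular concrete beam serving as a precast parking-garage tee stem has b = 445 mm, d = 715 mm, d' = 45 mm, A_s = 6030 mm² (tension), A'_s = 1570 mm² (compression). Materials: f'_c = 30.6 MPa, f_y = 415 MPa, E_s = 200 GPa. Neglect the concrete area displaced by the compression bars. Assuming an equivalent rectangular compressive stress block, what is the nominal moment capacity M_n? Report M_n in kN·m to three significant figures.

M_n ≈ 1610 kN·m

Assume both tension and compression steel yield.
Net tension couple steel: A_s − A'_s = 4460 mm².
a = (A_s − A'_s) f_y / (0.85 f'_c b) = 1850900/(0.85 × 30.6 × 445) = 159.91 mm.
c = a/β₁ = 159.91/0.831 = 192.43 mm; ε'_s = 0.003(c − d')/c = 0.0023 ≥ f_y/E_s = 0.0021, so compression steel does yield.
M_n = (A_s − A'_s) f_y (d − a/2) + A'_s f_y (d − d') = [1850900 × (715 − 79.955) + 651550 × (715 − 45)] × 10⁻⁶ = 1175.40 + 436.54 = 1611.94 kN·m.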